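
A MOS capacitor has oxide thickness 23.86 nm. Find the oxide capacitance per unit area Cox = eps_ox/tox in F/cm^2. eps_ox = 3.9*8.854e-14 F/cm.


Step 1: eps_ox = 3.9 * 8.854e-14 = 3.45306e-13 F/cm
Step 2: tox in cm = 23.86 nm * 1e-7 = 2.3860e-06 cm
Step 3: Cox = 3.45306e-13 / 2.3860e-06 = 1.45e-07 F/cm^2

1.45e-07


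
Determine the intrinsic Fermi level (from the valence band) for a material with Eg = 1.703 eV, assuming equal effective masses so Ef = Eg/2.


Step 1: For an intrinsic semiconductor, the Fermi level sits at midgap.
Step 2: Ef = Eg / 2 = 1.703 / 2 = 0.8515 eV

0.8515


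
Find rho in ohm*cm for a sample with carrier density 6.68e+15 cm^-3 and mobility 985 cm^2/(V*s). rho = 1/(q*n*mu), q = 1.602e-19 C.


Step 1: sigma = q * n * mu = 1.602e-19 * 6.68e+15 * 985 = 1.05408e+00 S/cm
Step 2: rho = 1 / sigma = 1 / 1.05408e+00 = 0.9487 ohm*cm

0.9487


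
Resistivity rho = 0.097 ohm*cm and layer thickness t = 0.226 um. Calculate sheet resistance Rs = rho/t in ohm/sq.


Step 1: Convert thickness to cm: t = 0.226 um = 2.2600e-05 cm
Step 2: Rs = rho / t = 0.097 / 2.2600e-05
Step 3: Rs = 4292.0 ohm/sq

4292.0


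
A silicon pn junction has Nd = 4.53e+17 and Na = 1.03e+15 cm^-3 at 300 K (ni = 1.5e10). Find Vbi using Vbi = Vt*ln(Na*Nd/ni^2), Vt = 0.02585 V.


Step 1: Compute Na*Nd/ni^2 = 1.03e+15 * 4.53e+17 / (1.5e10)^2 = 2.0737e+12
Step 2: ln(2.0737e+12) = 28.3604
Step 3: Vbi = 0.02585 * 28.3604 = 0.733 V

0.733


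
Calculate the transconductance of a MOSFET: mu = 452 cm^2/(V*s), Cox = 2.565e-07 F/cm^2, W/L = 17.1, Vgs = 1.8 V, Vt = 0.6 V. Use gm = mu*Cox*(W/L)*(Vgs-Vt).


Step 1: Vov = Vgs - Vt = 1.8 - 0.6 = 1.2 V
Step 2: gm = mu * Cox * (W/L) * Vov
Step 3: gm = 452 * 2.565e-07 * 17.1 * 1.2 = 2.38e-03 S

2.38e-03


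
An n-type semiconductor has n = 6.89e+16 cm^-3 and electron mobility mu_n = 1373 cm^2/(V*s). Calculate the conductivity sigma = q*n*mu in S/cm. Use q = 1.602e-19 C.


Step 1: sigma = q * n * mu
Step 2: sigma = 1.602e-19 * 6.89e+16 * 1373
Step 3: sigma = 1.515e+01 S/cm

1.515e+01


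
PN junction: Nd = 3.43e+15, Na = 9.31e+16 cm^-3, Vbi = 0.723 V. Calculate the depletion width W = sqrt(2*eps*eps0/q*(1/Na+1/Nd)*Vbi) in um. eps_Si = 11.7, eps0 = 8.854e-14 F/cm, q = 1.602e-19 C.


Step 1: 1/Na + 1/Nd = 1/9.31e+16 + 1/3.43e+15 = 3.02286e-16
Step 2: 2*eps*eps0/q = 2*11.7*8.854e-14/1.602e-19 = 1.293281e+07
Step 3: W^2 = 1.293281e+07 * 3.02286e-16 * 0.723 = 2.82650e-09
Step 4: W = sqrt(2.82650e-09) = 5.316e-05 cm = 0.5316 um

0.5316


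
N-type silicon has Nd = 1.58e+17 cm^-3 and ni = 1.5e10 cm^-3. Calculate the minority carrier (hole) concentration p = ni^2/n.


Step 1: Since Nd >> ni, n ≈ Nd = 1.58e+17 cm^-3
Step 2: p = ni^2 / n = (1.5e10)^2 / 1.58e+17
Step 3: p = 2.25e20 / 1.58e+17 = 1.42e+03 cm^-3

1.42e+03


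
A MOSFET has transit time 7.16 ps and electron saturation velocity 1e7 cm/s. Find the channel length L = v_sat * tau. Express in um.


Step 1: tau in seconds = 7.16 ps * 1e-12 = 7.1600e-12 s
Step 2: L = v_sat * tau = 1e7 * 7.1600e-12 = 7.1600e-05 cm
Step 3: L in um = 7.1600e-05 * 1e4 = 0.716 um

0.716


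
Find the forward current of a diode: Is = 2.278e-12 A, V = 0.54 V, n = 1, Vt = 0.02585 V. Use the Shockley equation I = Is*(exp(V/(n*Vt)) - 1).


Step 1: V/(n*Vt) = 0.54/(1*0.02585) = 20.8897
Step 2: exp(20.8897) = 1.1811e+09
Step 3: I = 2.278e-12 * (1.1811e+09 - 1) = 2.69e-03 A

2.69e-03


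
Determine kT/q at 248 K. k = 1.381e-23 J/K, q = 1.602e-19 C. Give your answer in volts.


Step 1: kT = 1.381e-23 * 248 = 3.42488e-21 J
Step 2: Vt = kT/q = 3.42488e-21 / 1.602e-19
Step 3: Vt = 0.02138 V

0.02138


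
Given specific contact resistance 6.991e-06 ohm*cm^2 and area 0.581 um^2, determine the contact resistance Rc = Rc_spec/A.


Step 1: Convert area to cm^2: 0.581 um^2 = 5.8100e-09 cm^2
Step 2: Rc = Rc_spec / A = 6.991e-06 / 5.8100e-09
Step 3: Rc = 1.20e+03 ohms

1.20e+03


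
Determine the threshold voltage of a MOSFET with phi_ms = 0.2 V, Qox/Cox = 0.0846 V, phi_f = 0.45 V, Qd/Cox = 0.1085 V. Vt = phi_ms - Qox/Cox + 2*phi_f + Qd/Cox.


Step 1: Vt = phi_ms - Qox/Cox + 2*phi_f + Qd/Cox
Step 2: Vt = 0.2 - 0.0846 + 2*0.45 + 0.1085
Step 3: Vt = 0.2 - 0.0846 + 0.9 + 0.1085
Step 4: Vt = 1.1239 V

1.1239


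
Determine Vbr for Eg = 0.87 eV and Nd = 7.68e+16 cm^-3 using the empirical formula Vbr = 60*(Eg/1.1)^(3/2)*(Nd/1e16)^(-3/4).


Step 1: Eg/1.1 = 0.87/1.1 = 0.790909
Step 2: (Eg/1.1)^1.5 = 0.790909^1.5 = 0.703380
Step 3: (Nd/1e16)^(-0.75) = (7.68)^(-0.75) = 0.216760
Step 4: Vbr = 60 * 0.703380 * 0.216760 = 9.1 V

9.1


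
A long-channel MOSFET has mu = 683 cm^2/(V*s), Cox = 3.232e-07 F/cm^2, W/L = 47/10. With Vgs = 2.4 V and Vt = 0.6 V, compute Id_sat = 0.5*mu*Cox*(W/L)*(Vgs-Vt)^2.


Step 1: Overdrive voltage Vov = Vgs - Vt = 2.4 - 0.6 = 1.8 V
Step 2: W/L = 47/10 = 4.7
Step 3: Id = 0.5 * 683 * 3.232e-07 * 4.7 * 1.8^2
Step 4: Id = 1.68e-03 A

1.68e-03


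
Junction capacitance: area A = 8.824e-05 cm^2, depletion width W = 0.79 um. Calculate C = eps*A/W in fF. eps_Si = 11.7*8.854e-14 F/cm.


Step 1: eps_Si = 11.7 * 8.854e-14 = 1.035918e-12 F/cm
Step 2: W in cm = 0.79 * 1e-4 = 7.90e-05 cm
Step 3: C = 1.035918e-12 * 8.824e-05 / 7.90e-05 = 1.157081e-12 F
Step 4: C = 1157.08 fF

1157.08


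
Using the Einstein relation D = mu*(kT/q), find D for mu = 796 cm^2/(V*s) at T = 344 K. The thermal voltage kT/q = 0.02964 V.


Step 1: D = mu * (kT/q)
Step 2: D = 796 * 0.02964
Step 3: D = 23.59 cm^2/s

23.59


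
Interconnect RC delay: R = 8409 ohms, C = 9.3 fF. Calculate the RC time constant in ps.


Step 1: tau = R * C
Step 2: tau = 8409 * 9.3 fF = 8409 * 9.3e-15 F
Step 3: tau = 7.82037e-11 s = 78.2037 ps

78.2037


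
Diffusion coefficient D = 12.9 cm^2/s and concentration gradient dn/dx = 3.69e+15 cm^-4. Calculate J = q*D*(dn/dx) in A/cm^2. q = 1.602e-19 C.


Step 1: J = q * D * (dn/dx)
Step 2: J = 1.602e-19 * 12.9 * 3.69e+15
Step 3: J = 7.63e-03 A/cm^2

7.63e-03


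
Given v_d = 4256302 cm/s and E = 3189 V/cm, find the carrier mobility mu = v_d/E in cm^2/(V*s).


Step 1: mu = v_d / E
Step 2: mu = 4256302 / 3189
Step 3: mu = 1334.68 cm^2/(V*s)

1334.68


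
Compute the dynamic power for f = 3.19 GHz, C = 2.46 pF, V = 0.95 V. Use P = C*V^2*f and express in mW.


Step 1: V^2 = 0.95^2 = 0.9025 V^2
Step 2: P = C*V^2*f = 2.46e-12 F * 0.9025 * 3.19e9 Hz
Step 3: P = 7.0822785e-03 W
Step 4: P = 7.082 mW

7.082


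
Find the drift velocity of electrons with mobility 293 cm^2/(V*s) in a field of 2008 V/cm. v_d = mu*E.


Step 1: v_d = mu * E
Step 2: v_d = 293 * 2008 = 588344
Step 3: v_d = 5.88e+05 cm/s

5.88e+05


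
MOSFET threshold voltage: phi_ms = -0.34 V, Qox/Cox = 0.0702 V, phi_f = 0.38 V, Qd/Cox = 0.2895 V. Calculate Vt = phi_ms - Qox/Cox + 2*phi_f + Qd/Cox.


Step 1: Vt = phi_ms - Qox/Cox + 2*phi_f + Qd/Cox
Step 2: Vt = -0.34 - 0.0702 + 2*0.38 + 0.2895
Step 3: Vt = -0.34 - 0.0702 + 0.76 + 0.2895
Step 4: Vt = 0.6393 V

0.6393


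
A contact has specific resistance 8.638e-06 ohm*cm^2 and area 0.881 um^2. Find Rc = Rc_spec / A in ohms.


Step 1: Convert area to cm^2: 0.881 um^2 = 8.8100e-09 cm^2
Step 2: Rc = Rc_spec / A = 8.638e-06 / 8.8100e-09
Step 3: Rc = 9.80e+02 ohms

9.80e+02


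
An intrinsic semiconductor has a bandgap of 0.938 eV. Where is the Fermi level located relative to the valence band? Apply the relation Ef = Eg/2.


Step 1: For an intrinsic semiconductor, the Fermi level sits at midgap.
Step 2: Ef = Eg / 2 = 0.938 / 2 = 0.469 eV

0.469


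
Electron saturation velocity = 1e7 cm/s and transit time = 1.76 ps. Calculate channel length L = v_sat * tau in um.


Step 1: tau in seconds = 1.76 ps * 1e-12 = 1.7600e-12 s
Step 2: L = v_sat * tau = 1e7 * 1.7600e-12 = 1.7600e-05 cm
Step 3: L in um = 1.7600e-05 * 1e4 = 0.176 um

0.176


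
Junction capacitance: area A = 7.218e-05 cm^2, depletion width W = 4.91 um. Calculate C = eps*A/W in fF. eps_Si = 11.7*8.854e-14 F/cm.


Step 1: eps_Si = 11.7 * 8.854e-14 = 1.035918e-12 F/cm
Step 2: W in cm = 4.91 * 1e-4 = 4.91e-04 cm
Step 3: C = 1.035918e-12 * 7.218e-05 / 4.91e-04 = 1.522863e-13 F
Step 4: C = 152.29 fF

152.29


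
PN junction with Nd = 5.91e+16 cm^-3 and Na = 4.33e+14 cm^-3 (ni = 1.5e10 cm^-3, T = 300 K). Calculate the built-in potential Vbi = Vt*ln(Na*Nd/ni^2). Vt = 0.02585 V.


Step 1: Compute Na*Nd/ni^2 = 4.33e+14 * 5.91e+16 / (1.5e10)^2 = 1.1373e+11
Step 2: ln(1.1373e+11) = 25.4571
Step 3: Vbi = 0.02585 * 25.4571 = 0.658 V

0.658


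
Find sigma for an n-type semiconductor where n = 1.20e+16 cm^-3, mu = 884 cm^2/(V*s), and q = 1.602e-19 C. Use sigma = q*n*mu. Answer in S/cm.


Step 1: sigma = q * n * mu
Step 2: sigma = 1.602e-19 * 1.20e+16 * 884
Step 3: sigma = 1.699e+00 S/cm

1.699e+00


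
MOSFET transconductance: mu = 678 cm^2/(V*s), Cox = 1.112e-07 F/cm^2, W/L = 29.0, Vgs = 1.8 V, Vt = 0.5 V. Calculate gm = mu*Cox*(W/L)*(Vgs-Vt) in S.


Step 1: Vov = Vgs - Vt = 1.8 - 0.5 = 1.3 V
Step 2: gm = mu * Cox * (W/L) * Vov
Step 3: gm = 678 * 1.112e-07 * 29.0 * 1.3 = 2.84e-03 S

2.84e-03


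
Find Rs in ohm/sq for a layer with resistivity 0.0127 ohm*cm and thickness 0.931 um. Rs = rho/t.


Step 1: Convert thickness to cm: t = 0.931 um = 9.3100e-05 cm
Step 2: Rs = rho / t = 0.0127 / 9.3100e-05
Step 3: Rs = 136.4 ohm/sq

136.4


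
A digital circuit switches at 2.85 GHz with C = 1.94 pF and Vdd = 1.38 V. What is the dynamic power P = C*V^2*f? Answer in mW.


Step 1: V^2 = 1.38^2 = 1.9044 V^2
Step 2: P = C*V^2*f = 1.94e-12 F * 1.9044 * 2.85e9 Hz
Step 3: P = 1.05294276e-02 W
Step 4: P = 10.529 mW

10.529


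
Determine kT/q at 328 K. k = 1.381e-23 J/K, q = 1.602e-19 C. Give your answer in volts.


Step 1: kT = 1.381e-23 * 328 = 4.52968e-21 J
Step 2: Vt = kT/q = 4.52968e-21 / 1.602e-19
Step 3: Vt = 0.02828 V

0.02828


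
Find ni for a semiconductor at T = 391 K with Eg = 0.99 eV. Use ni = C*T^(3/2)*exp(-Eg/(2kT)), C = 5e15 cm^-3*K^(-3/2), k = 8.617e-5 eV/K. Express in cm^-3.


Step 1: Compute kT = 8.617e-5 * 391 = 0.03369247 eV
Step 2: Exponent = -Eg/(2kT) = -0.99/(2*0.03369247) = -14.69171
Step 3: T^(3/2) = 391^1.5 = 7731.52
Step 4: ni = 5e15 * 7731.52 * exp(-14.69171) = 1.61e+13 cm^-3

1.61e+13


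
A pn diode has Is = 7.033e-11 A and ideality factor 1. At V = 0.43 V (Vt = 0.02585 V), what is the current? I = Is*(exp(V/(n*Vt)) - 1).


Step 1: V/(n*Vt) = 0.43/(1*0.02585) = 16.6344
Step 2: exp(16.6344) = 1.6758e+07
Step 3: I = 7.033e-11 * (1.6758e+07 - 1) = 1.18e-03 A

1.18e-03


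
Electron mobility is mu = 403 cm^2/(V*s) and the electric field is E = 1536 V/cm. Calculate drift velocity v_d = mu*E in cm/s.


Step 1: v_d = mu * E
Step 2: v_d = 403 * 1536 = 619008
Step 3: v_d = 6.19e+05 cm/s

6.19e+05


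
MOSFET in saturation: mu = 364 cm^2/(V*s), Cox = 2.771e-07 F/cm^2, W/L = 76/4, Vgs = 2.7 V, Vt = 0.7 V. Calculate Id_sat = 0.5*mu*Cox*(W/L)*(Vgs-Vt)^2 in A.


Step 1: Overdrive voltage Vov = Vgs - Vt = 2.7 - 0.7 = 2.0 V
Step 2: W/L = 76/4 = 19
Step 3: Id = 0.5 * 364 * 2.771e-07 * 19 * 2.0^2
Step 4: Id = 3.83e-03 A

3.83e-03


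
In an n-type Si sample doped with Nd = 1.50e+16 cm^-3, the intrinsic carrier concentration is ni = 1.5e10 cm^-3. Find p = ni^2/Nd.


Step 1: Since Nd >> ni, n ≈ Nd = 1.50e+16 cm^-3
Step 2: p = ni^2 / n = (1.5e10)^2 / 1.50e+16
Step 3: p = 2.25e20 / 1.50e+16 = 1.50e+04 cm^-3

1.50e+04


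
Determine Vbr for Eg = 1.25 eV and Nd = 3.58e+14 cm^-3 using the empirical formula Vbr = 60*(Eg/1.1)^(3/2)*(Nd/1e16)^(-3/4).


Step 1: Eg/1.1 = 1.25/1.1 = 1.136364
Step 2: (Eg/1.1)^1.5 = 1.136364^1.5 = 1.211368
Step 3: (Nd/1e16)^(-0.75) = (0.0358)^(-0.75) = 12.150320
Step 4: Vbr = 60 * 1.211368 * 12.150320 = 883.1 V

883.1


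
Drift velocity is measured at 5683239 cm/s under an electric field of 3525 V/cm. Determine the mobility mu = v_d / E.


Step 1: mu = v_d / E
Step 2: mu = 5683239 / 3525
Step 3: mu = 1612.27 cm^2/(V*s)

1612.27


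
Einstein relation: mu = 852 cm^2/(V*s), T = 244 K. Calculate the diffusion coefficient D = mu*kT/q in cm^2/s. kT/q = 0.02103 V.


Step 1: D = mu * (kT/q)
Step 2: D = 852 * 0.02103
Step 3: D = 17.92 cm^2/s

17.92


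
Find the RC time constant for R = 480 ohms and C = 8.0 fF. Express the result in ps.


Step 1: tau = R * C
Step 2: tau = 480 * 8.0 fF = 480 * 8.0e-15 F
Step 3: tau = 3.84e-12 s = 3.84 ps

3.84


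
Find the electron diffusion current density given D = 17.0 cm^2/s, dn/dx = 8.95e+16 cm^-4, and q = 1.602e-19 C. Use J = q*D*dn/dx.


Step 1: J = q * D * (dn/dx)
Step 2: J = 1.602e-19 * 17.0 * 8.95e+16
Step 3: J = 2.44e-01 A/cm^2

2.44e-01


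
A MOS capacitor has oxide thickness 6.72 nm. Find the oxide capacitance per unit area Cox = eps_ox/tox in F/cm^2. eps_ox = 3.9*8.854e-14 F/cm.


Step 1: eps_ox = 3.9 * 8.854e-14 = 3.45306e-13 F/cm
Step 2: tox in cm = 6.72 nm * 1e-7 = 6.7200e-07 cm
Step 3: Cox = 3.45306e-13 / 6.7200e-07 = 5.14e-07 F/cm^2

5.14e-07


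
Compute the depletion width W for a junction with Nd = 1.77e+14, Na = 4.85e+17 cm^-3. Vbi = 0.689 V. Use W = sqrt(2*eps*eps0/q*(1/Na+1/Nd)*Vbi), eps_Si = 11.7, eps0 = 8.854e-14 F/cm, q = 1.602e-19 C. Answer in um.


Step 1: 1/Na + 1/Nd = 1/4.85e+17 + 1/1.77e+14 = 5.65178e-15
Step 2: 2*eps*eps0/q = 2*11.7*8.854e-14/1.602e-19 = 1.293281e+07
Step 3: W^2 = 1.293281e+07 * 5.65178e-15 * 0.689 = 5.03614e-08
Step 4: W = sqrt(5.03614e-08) = 2.244e-04 cm = 2.244 um

2.244


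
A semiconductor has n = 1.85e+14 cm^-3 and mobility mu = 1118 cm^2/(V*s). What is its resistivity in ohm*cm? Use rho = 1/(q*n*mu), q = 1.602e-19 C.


Step 1: sigma = q * n * mu = 1.602e-19 * 1.85e+14 * 1118 = 3.31342e-02 S/cm
Step 2: rho = 1 / sigma = 1 / 3.31342e-02 = 30.18 ohm*cm

30.18


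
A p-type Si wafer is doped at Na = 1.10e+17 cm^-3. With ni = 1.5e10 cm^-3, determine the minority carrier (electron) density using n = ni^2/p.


Step 1: Majority hole concentration p ≈ Na = 1.10e+17 cm^-3
Step 2: n = ni^2 / Na = (1.5e10)^2 / 1.10e+17
Step 3: n = 2.05e+03 cm^-3

2.05e+03


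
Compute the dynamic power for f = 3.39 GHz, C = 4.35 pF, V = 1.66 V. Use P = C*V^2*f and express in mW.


Step 1: V^2 = 1.66^2 = 2.7556 V^2
Step 2: P = C*V^2*f = 4.35e-12 F * 2.7556 * 3.39e9 Hz
Step 3: P = 4.06354554e-02 W
Step 4: P = 40.635 mW

40.635


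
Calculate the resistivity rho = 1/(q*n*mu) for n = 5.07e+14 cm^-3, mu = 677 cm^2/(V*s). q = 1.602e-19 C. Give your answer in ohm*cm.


Step 1: sigma = q * n * mu = 1.602e-19 * 5.07e+14 * 677 = 5.49869e-02 S/cm
Step 2: rho = 1 / sigma = 1 / 5.49869e-02 = 18.19 ohm*cm

18.19


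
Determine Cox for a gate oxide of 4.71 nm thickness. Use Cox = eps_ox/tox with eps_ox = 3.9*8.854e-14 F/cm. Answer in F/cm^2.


Step 1: eps_ox = 3.9 * 8.854e-14 = 3.45306e-13 F/cm
Step 2: tox in cm = 4.71 nm * 1e-7 = 4.7100e-07 cm
Step 3: Cox = 3.45306e-13 / 4.7100e-07 = 7.33e-07 F/cm^2

7.33e-07


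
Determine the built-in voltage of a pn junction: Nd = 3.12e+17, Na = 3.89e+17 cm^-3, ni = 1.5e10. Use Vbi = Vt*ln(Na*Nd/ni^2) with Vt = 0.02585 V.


Step 1: Compute Na*Nd/ni^2 = 3.89e+17 * 3.12e+17 / (1.5e10)^2 = 5.3941e+14
Step 2: ln(5.3941e+14) = 33.9215
Step 3: Vbi = 0.02585 * 33.9215 = 0.877 V

0.877


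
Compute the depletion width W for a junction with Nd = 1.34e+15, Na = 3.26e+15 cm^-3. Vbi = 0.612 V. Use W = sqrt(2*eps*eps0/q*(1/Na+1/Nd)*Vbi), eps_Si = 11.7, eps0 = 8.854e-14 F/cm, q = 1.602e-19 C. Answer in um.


Step 1: 1/Na + 1/Nd = 1/3.26e+15 + 1/1.34e+15 = 1.05302e-15
Step 2: 2*eps*eps0/q = 2*11.7*8.854e-14/1.602e-19 = 1.293281e+07
Step 3: W^2 = 1.293281e+07 * 1.05302e-15 * 0.612 = 8.33453e-09
Step 4: W = sqrt(8.33453e-09) = 9.129e-05 cm = 0.9129 um

0.9129


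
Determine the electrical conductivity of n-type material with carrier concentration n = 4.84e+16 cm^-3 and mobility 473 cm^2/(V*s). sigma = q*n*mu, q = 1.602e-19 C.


Step 1: sigma = q * n * mu
Step 2: sigma = 1.602e-19 * 4.84e+16 * 473
Step 3: sigma = 3.667e+00 S/cm

3.667e+00


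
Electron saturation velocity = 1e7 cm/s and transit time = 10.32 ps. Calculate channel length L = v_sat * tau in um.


Step 1: tau in seconds = 10.32 ps * 1e-12 = 1.0320e-11 s
Step 2: L = v_sat * tau = 1e7 * 1.0320e-11 = 1.0320e-04 cm
Step 3: L in um = 1.0320e-04 * 1e4 = 1.032 um

1.032


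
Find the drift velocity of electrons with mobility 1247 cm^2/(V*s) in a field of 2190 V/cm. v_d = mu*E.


Step 1: v_d = mu * E
Step 2: v_d = 1247 * 2190 = 2730930
Step 3: v_d = 2.73e+06 cm/s

2.73e+06


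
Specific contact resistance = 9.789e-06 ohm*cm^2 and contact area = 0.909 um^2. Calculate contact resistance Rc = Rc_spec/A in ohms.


Step 1: Convert area to cm^2: 0.909 um^2 = 9.0900e-09 cm^2
Step 2: Rc = Rc_spec / A = 9.789e-06 / 9.0900e-09
Step 3: Rc = 1.08e+03 ohms

1.08e+03


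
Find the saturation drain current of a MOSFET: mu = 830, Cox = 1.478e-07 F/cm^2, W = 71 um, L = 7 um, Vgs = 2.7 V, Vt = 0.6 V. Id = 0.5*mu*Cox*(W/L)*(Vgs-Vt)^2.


Step 1: Overdrive voltage Vov = Vgs - Vt = 2.7 - 0.6 = 2.1 V
Step 2: W/L = 71/7 = 10.1429
Step 3: Id = 0.5 * 830 * 1.478e-07 * 10.1429 * 2.1^2
Step 4: Id = 2.74e-03 A

2.74e-03


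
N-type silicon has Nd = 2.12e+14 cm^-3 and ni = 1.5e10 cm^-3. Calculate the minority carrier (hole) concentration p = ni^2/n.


Step 1: Since Nd >> ni, n ≈ Nd = 2.12e+14 cm^-3
Step 2: p = ni^2 / n = (1.5e10)^2 / 2.12e+14
Step 3: p = 2.25e20 / 2.12e+14 = 1.06e+06 cm^-3

1.06e+06


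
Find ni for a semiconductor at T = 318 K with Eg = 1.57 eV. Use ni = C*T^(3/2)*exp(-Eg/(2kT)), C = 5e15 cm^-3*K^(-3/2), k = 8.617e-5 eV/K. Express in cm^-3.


Step 1: Compute kT = 8.617e-5 * 318 = 0.02740206 eV
Step 2: Exponent = -Eg/(2kT) = -1.57/(2*0.02740206) = -28.64748
Step 3: T^(3/2) = 318^1.5 = 5670.75
Step 4: ni = 5e15 * 5670.75 * exp(-28.64748) = 1.03e+07 cm^-3

1.03e+07


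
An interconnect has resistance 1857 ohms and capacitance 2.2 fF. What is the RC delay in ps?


Step 1: tau = R * C
Step 2: tau = 1857 * 2.2 fF = 1857 * 2.2e-15 F
Step 3: tau = 4.0854e-12 s = 4.0854 ps

4.0854


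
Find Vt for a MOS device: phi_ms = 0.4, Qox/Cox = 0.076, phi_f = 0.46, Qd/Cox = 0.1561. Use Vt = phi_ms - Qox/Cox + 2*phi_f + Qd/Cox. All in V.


Step 1: Vt = phi_ms - Qox/Cox + 2*phi_f + Qd/Cox
Step 2: Vt = 0.4 - 0.076 + 2*0.46 + 0.1561
Step 3: Vt = 0.4 - 0.076 + 0.92 + 0.1561
Step 4: Vt = 1.4001 V

1.4001


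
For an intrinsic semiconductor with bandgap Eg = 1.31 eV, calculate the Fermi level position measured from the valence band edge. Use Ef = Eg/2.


Step 1: For an intrinsic semiconductor, the Fermi level sits at midgap.
Step 2: Ef = Eg / 2 = 1.31 / 2 = 0.655 eV

0.655


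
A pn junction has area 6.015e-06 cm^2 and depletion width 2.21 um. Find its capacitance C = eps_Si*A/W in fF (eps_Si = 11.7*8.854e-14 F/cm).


Step 1: eps_Si = 11.7 * 8.854e-14 = 1.035918e-12 F/cm
Step 2: W in cm = 2.21 * 1e-4 = 2.21e-04 cm
Step 3: C = 1.035918e-12 * 6.015e-06 / 2.21e-04 = 2.819478e-14 F
Step 4: C = 28.19 fF

28.19


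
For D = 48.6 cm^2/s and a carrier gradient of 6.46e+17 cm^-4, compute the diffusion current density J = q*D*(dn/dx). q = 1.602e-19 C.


Step 1: J = q * D * (dn/dx)
Step 2: J = 1.602e-19 * 48.6 * 6.46e+17
Step 3: J = 5.03e+00 A/cm^2

5.03e+00


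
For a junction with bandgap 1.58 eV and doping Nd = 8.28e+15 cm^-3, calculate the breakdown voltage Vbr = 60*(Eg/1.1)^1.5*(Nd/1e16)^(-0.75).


Step 1: Eg/1.1 = 1.58/1.1 = 1.436364
Step 2: (Eg/1.1)^1.5 = 1.436364^1.5 = 1.721459
Step 3: (Nd/1e16)^(-0.75) = (0.828)^(-0.75) = 1.152066
Step 4: Vbr = 60 * 1.721459 * 1.152066 = 119.0 V

119.0


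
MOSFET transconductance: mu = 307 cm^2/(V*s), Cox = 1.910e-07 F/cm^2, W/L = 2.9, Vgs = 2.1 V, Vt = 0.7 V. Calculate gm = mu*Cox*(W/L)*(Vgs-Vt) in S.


Step 1: Vov = Vgs - Vt = 2.1 - 0.7 = 1.4 V
Step 2: gm = mu * Cox * (W/L) * Vov
Step 3: gm = 307 * 1.910e-07 * 2.9 * 1.4 = 2.38e-04 S

2.38e-04


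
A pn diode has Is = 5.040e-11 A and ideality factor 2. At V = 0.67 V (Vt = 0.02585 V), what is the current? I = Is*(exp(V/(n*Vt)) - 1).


Step 1: V/(n*Vt) = 0.67/(2*0.02585) = 12.9594
Step 2: exp(12.9594) = 4.2481e+05
Step 3: I = 5.040e-11 * (4.2481e+05 - 1) = 2.14e-05 A

2.14e-05


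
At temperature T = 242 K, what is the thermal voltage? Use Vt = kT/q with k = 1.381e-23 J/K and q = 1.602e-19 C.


Step 1: kT = 1.381e-23 * 242 = 3.34202e-21 J
Step 2: Vt = kT/q = 3.34202e-21 / 1.602e-19
Step 3: Vt = 0.02086 V

0.02086


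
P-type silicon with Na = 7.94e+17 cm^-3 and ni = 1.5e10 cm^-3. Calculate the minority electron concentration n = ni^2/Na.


Step 1: Majority hole concentration p ≈ Na = 7.94e+17 cm^-3
Step 2: n = ni^2 / Na = (1.5e10)^2 / 7.94e+17
Step 3: n = 2.83e+02 cm^-3

2.83e+02


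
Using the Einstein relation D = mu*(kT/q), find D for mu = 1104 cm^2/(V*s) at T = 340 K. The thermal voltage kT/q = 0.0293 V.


Step 1: D = mu * (kT/q)
Step 2: D = 1104 * 0.0293
Step 3: D = 32.35 cm^2/s

32.35


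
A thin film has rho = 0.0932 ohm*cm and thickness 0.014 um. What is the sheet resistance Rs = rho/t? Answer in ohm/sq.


Step 1: Convert thickness to cm: t = 0.014 um = 1.4000e-06 cm
Step 2: Rs = rho / t = 0.0932 / 1.4000e-06
Step 3: Rs = 66571.4 ohm/sq

66571.4


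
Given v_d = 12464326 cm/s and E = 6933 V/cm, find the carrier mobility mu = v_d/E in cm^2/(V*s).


Step 1: mu = v_d / E
Step 2: mu = 12464326 / 6933
Step 3: mu = 1797.83 cm^2/(V*s)

1797.83


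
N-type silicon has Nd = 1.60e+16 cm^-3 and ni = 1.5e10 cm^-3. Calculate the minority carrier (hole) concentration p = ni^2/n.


Step 1: Since Nd >> ni, n ≈ Nd = 1.60e+16 cm^-3
Step 2: p = ni^2 / n = (1.5e10)^2 / 1.60e+16
Step 3: p = 2.25e20 / 1.60e+16 = 1.41e+04 cm^-3

1.41e+04


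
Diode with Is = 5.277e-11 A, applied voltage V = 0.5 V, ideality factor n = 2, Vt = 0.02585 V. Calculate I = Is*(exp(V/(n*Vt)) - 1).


Step 1: V/(n*Vt) = 0.5/(2*0.02585) = 9.6712
Step 2: exp(9.6712) = 1.5854e+04
Step 3: I = 5.277e-11 * (1.5854e+04 - 1) = 8.37e-07 A

8.37e-07


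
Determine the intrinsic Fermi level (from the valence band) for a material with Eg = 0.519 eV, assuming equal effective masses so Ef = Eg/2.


Step 1: For an intrinsic semiconductor, the Fermi level sits at midgap.
Step 2: Ef = Eg / 2 = 0.519 / 2 = 0.2595 eV

0.2595


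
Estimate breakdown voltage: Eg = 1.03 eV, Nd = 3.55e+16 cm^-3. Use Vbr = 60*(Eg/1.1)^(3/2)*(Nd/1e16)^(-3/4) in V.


Step 1: Eg/1.1 = 1.03/1.1 = 0.936364
Step 2: (Eg/1.1)^1.5 = 0.936364^1.5 = 0.906081
Step 3: (Nd/1e16)^(-0.75) = (3.55)^(-0.75) = 0.386660
Step 4: Vbr = 60 * 0.906081 * 0.386660 = 21.0 V

21.0


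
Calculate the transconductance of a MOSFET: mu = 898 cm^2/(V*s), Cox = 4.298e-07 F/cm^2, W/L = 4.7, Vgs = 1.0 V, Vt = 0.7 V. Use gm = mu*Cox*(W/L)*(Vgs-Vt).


Step 1: Vov = Vgs - Vt = 1.0 - 0.7 = 0.3 V
Step 2: gm = mu * Cox * (W/L) * Vov
Step 3: gm = 898 * 4.298e-07 * 4.7 * 0.3 = 5.44e-04 S

5.44e-04


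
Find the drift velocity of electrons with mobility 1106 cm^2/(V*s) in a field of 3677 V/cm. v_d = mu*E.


Step 1: v_d = mu * E
Step 2: v_d = 1106 * 3677 = 4066762
Step 3: v_d = 4.07e+06 cm/s

4.07e+06


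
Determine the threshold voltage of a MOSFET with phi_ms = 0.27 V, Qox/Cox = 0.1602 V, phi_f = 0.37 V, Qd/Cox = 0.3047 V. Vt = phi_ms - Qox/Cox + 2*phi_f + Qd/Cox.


Step 1: Vt = phi_ms - Qox/Cox + 2*phi_f + Qd/Cox
Step 2: Vt = 0.27 - 0.1602 + 2*0.37 + 0.3047
Step 3: Vt = 0.27 - 0.1602 + 0.74 + 0.3047
Step 4: Vt = 1.1545 V

1.1545


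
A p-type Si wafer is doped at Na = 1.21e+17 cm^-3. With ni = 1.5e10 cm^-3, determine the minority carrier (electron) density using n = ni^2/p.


Step 1: Majority hole concentration p ≈ Na = 1.21e+17 cm^-3
Step 2: n = ni^2 / Na = (1.5e10)^2 / 1.21e+17
Step 3: n = 1.86e+03 cm^-3

1.86e+03


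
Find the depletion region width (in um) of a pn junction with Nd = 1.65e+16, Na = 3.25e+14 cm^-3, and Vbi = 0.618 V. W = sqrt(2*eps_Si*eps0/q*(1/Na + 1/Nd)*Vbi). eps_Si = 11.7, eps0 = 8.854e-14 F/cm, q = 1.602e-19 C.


Step 1: 1/Na + 1/Nd = 1/3.25e+14 + 1/1.65e+16 = 3.13753e-15
Step 2: 2*eps*eps0/q = 2*11.7*8.854e-14/1.602e-19 = 1.293281e+07
Step 3: W^2 = 1.293281e+07 * 3.13753e-15 * 0.618 = 2.50766e-08
Step 4: W = sqrt(2.50766e-08) = 1.584e-04 cm = 1.584 um

1.584


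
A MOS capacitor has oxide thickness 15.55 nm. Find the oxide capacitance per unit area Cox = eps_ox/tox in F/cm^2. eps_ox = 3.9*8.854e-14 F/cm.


Step 1: eps_ox = 3.9 * 8.854e-14 = 3.45306e-13 F/cm
Step 2: tox in cm = 15.55 nm * 1e-7 = 1.5550e-06 cm
Step 3: Cox = 3.45306e-13 / 1.5550e-06 = 2.22e-07 F/cm^2

2.22e-07


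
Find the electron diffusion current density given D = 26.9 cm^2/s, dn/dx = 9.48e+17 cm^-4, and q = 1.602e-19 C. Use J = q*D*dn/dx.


Step 1: J = q * D * (dn/dx)
Step 2: J = 1.602e-19 * 26.9 * 9.48e+17
Step 3: J = 4.09e+00 A/cm^2

4.09e+00


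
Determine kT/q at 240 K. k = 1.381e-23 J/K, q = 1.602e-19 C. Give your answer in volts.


Step 1: kT = 1.381e-23 * 240 = 3.3144e-21 J
Step 2: Vt = kT/q = 3.3144e-21 / 1.602e-19
Step 3: Vt = 0.02069 V

0.02069


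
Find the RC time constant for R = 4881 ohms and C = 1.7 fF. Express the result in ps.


Step 1: tau = R * C
Step 2: tau = 4881 * 1.7 fF = 4881 * 1.7e-15 F
Step 3: tau = 8.2977e-12 s = 8.2977 ps

8.2977


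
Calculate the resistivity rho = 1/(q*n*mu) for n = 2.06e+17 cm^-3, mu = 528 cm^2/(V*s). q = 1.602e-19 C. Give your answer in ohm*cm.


Step 1: sigma = q * n * mu = 1.602e-19 * 2.06e+17 * 528 = 1.74246e+01 S/cm
Step 2: rho = 1 / sigma = 1 / 1.74246e+01 = 0.05739 ohm*cm

0.05739


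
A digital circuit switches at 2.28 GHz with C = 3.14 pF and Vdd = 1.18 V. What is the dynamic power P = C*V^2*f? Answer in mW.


Step 1: V^2 = 1.18^2 = 1.3924 V^2
Step 2: P = C*V^2*f = 3.14e-12 F * 1.3924 * 2.28e9 Hz
Step 3: P = 9.96847008e-03 W
Step 4: P = 9.968 mW

9.968


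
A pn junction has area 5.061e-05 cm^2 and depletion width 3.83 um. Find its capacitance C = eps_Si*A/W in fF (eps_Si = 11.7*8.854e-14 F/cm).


Step 1: eps_Si = 11.7 * 8.854e-14 = 1.035918e-12 F/cm
Step 2: W in cm = 3.83 * 1e-4 = 3.83e-04 cm
Step 3: C = 1.035918e-12 * 5.061e-05 / 3.83e-04 = 1.368872e-13 F
Step 4: C = 136.89 fF

136.89


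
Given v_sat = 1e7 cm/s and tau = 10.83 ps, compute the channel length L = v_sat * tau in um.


Step 1: tau in seconds = 10.83 ps * 1e-12 = 1.0830e-11 s
Step 2: L = v_sat * tau = 1e7 * 1.0830e-11 = 1.0830e-04 cm
Step 3: L in um = 1.0830e-04 * 1e4 = 1.083 um

1.083


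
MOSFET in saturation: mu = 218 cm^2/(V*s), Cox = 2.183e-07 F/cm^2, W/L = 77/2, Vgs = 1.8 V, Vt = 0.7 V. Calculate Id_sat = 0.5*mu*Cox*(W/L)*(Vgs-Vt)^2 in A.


Step 1: Overdrive voltage Vov = Vgs - Vt = 1.8 - 0.7 = 1.1 V
Step 2: W/L = 77/2 = 38.5
Step 3: Id = 0.5 * 218 * 2.183e-07 * 38.5 * 1.1^2
Step 4: Id = 1.11e-03 A

1.11e-03


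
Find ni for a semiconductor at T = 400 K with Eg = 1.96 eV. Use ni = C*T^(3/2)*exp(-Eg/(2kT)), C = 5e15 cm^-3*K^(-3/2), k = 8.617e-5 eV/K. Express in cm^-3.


Step 1: Compute kT = 8.617e-5 * 400 = 0.034468 eV
Step 2: Exponent = -Eg/(2kT) = -1.96/(2*0.034468) = -28.43217
Step 3: T^(3/2) = 400^1.5 = 8000.00
Step 4: ni = 5e15 * 8000.00 * exp(-28.43217) = 1.80e+07 cm^-3

1.80e+07


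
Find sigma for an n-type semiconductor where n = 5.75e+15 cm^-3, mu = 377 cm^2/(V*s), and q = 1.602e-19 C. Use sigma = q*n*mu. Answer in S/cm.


Step 1: sigma = q * n * mu
Step 2: sigma = 1.602e-19 * 5.75e+15 * 377
Step 3: sigma = 3.473e-01 S/cm

3.473e-01


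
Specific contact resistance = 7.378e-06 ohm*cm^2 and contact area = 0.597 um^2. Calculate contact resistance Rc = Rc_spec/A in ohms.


Step 1: Convert area to cm^2: 0.597 um^2 = 5.9700e-09 cm^2
Step 2: Rc = Rc_spec / A = 7.378e-06 / 5.9700e-09
Step 3: Rc = 1.24e+03 ohms

1.24e+03


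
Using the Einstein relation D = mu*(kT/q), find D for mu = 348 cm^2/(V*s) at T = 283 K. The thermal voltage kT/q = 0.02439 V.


Step 1: D = mu * (kT/q)
Step 2: D = 348 * 0.02439
Step 3: D = 8.49 cm^2/s

8.49


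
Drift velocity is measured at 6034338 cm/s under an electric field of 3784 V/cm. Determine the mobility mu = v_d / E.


Step 1: mu = v_d / E
Step 2: mu = 6034338 / 3784
Step 3: mu = 1594.7 cm^2/(V*s)

1594.7


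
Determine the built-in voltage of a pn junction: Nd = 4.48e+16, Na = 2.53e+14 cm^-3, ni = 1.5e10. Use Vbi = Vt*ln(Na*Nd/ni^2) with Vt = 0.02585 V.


Step 1: Compute Na*Nd/ni^2 = 2.53e+14 * 4.48e+16 / (1.5e10)^2 = 5.0375e+10
Step 2: ln(5.0375e+10) = 24.6428
Step 3: Vbi = 0.02585 * 24.6428 = 0.637 V

0.637


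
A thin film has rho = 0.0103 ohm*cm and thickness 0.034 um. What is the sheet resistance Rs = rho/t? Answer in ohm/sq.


Step 1: Convert thickness to cm: t = 0.034 um = 3.4000e-06 cm
Step 2: Rs = rho / t = 0.0103 / 3.4000e-06
Step 3: Rs = 3029.4 ohm/sq

3029.4


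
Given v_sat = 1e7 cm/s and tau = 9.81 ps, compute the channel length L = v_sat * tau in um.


Step 1: tau in seconds = 9.81 ps * 1e-12 = 9.8100e-12 s
Step 2: L = v_sat * tau = 1e7 * 9.8100e-12 = 9.8100e-05 cm
Step 3: L in um = 9.8100e-05 * 1e4 = 0.981 um

0.981


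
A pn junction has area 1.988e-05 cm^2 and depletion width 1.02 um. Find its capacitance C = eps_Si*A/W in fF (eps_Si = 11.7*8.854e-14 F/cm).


Step 1: eps_Si = 11.7 * 8.854e-14 = 1.035918e-12 F/cm
Step 2: W in cm = 1.02 * 1e-4 = 1.02e-04 cm
Step 3: C = 1.035918e-12 * 1.988e-05 / 1.02e-04 = 2.019024e-13 F
Step 4: C = 201.9 fF

201.9


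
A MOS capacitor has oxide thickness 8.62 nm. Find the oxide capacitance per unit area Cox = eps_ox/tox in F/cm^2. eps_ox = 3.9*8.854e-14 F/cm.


Step 1: eps_ox = 3.9 * 8.854e-14 = 3.45306e-13 F/cm
Step 2: tox in cm = 8.62 nm * 1e-7 = 8.6200e-07 cm
Step 3: Cox = 3.45306e-13 / 8.6200e-07 = 4.01e-07 F/cm^2

4.01e-07


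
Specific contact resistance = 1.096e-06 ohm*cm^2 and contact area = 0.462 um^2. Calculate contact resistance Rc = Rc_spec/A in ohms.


Step 1: Convert area to cm^2: 0.462 um^2 = 4.6200e-09 cm^2
Step 2: Rc = Rc_spec / A = 1.096e-06 / 4.6200e-09
Step 3: Rc = 2.37e+02 ohms

2.37e+02


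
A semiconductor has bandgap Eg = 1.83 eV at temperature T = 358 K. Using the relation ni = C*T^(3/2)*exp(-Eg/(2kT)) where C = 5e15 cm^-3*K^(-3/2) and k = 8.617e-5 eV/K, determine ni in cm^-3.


Step 1: Compute kT = 8.617e-5 * 358 = 0.03084886 eV
Step 2: Exponent = -Eg/(2kT) = -1.83/(2*0.03084886) = -29.66074
Step 3: T^(3/2) = 358^1.5 = 6773.68
Step 4: ni = 5e15 * 6773.68 * exp(-29.66074) = 4.45e+06 cm^-3

4.45e+06


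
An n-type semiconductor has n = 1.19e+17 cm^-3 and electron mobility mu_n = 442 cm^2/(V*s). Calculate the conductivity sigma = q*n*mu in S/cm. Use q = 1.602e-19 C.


Step 1: sigma = q * n * mu
Step 2: sigma = 1.602e-19 * 1.19e+17 * 442
Step 3: sigma = 8.426e+00 S/cm

8.426e+00


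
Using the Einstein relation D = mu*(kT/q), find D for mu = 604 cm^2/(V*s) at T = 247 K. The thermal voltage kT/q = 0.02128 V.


Step 1: D = mu * (kT/q)
Step 2: D = 604 * 0.02128
Step 3: D = 12.85 cm^2/s

12.85


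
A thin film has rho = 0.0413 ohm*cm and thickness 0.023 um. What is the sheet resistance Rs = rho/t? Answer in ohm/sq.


Step 1: Convert thickness to cm: t = 0.023 um = 2.3000e-06 cm
Step 2: Rs = rho / t = 0.0413 / 2.3000e-06
Step 3: Rs = 17956.5 ohm/sq

17956.5


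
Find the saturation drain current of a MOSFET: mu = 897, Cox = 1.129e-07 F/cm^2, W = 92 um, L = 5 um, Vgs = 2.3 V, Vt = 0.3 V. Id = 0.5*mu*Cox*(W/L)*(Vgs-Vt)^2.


Step 1: Overdrive voltage Vov = Vgs - Vt = 2.3 - 0.3 = 2.0 V
Step 2: W/L = 92/5 = 18.4
Step 3: Id = 0.5 * 897 * 1.129e-07 * 18.4 * 2.0^2
Step 4: Id = 3.73e-03 A

3.73e-03


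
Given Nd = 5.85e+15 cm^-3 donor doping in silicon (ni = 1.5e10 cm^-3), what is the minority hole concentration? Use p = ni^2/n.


Step 1: Since Nd >> ni, n ≈ Nd = 5.85e+15 cm^-3
Step 2: p = ni^2 / n = (1.5e10)^2 / 5.85e+15
Step 3: p = 2.25e20 / 5.85e+15 = 3.85e+04 cm^-3

3.85e+04


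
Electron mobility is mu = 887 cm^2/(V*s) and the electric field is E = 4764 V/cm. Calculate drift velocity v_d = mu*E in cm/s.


Step 1: v_d = mu * E
Step 2: v_d = 887 * 4764 = 4225668
Step 3: v_d = 4.23e+06 cm/s

4.23e+06


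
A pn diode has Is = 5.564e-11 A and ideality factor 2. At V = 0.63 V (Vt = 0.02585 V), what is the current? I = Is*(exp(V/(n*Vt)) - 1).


Step 1: V/(n*Vt) = 0.63/(2*0.02585) = 12.1857
Step 2: exp(12.1857) = 1.9597e+05
Step 3: I = 5.564e-11 * (1.9597e+05 - 1) = 1.09e-05 A

1.09e-05


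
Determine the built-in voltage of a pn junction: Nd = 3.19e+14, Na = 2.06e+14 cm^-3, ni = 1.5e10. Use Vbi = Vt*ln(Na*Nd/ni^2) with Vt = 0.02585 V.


Step 1: Compute Na*Nd/ni^2 = 2.06e+14 * 3.19e+14 / (1.5e10)^2 = 2.9206e+08
Step 2: ln(2.9206e+08) = 19.4925
Step 3: Vbi = 0.02585 * 19.4925 = 0.504 V

0.504


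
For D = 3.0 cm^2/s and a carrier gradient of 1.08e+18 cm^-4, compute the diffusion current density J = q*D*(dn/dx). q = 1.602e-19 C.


Step 1: J = q * D * (dn/dx)
Step 2: J = 1.602e-19 * 3.0 * 1.08e+18
Step 3: J = 5.19e-01 A/cm^2

5.19e-01


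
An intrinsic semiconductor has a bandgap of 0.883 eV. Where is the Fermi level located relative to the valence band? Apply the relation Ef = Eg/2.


Step 1: For an intrinsic semiconductor, the Fermi level sits at midgap.
Step 2: Ef = Eg / 2 = 0.883 / 2 = 0.4415 eV

0.4415


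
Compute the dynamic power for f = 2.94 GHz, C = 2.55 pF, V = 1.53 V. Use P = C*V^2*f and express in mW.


Step 1: V^2 = 1.53^2 = 2.3409 V^2
Step 2: P = C*V^2*f = 2.55e-12 F * 2.3409 * 2.94e9 Hz
Step 3: P = 1.75497273e-02 W
Step 4: P = 17.55 mW

17.55


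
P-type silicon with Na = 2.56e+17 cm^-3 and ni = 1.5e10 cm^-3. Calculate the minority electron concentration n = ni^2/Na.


Step 1: Majority hole concentration p ≈ Na = 2.56e+17 cm^-3
Step 2: n = ni^2 / Na = (1.5e10)^2 / 2.56e+17
Step 3: n = 8.79e+02 cm^-3

8.79e+02


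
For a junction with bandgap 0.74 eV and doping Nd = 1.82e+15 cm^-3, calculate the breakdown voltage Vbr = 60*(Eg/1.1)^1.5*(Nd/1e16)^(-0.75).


Step 1: Eg/1.1 = 0.74/1.1 = 0.672727
Step 2: (Eg/1.1)^1.5 = 0.672727^1.5 = 0.551770
Step 3: (Nd/1e16)^(-0.75) = (0.182)^(-0.75) = 3.588777
Step 4: Vbr = 60 * 0.551770 * 3.588777 = 118.8 V

118.8


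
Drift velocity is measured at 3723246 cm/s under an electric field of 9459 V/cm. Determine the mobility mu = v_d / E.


Step 1: mu = v_d / E
Step 2: mu = 3723246 / 9459
Step 3: mu = 393.62 cm^2/(V*s)

393.62


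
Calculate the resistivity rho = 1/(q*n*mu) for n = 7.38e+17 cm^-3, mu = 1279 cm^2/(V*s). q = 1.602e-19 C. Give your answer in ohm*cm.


Step 1: sigma = q * n * mu = 1.602e-19 * 7.38e+17 * 1279 = 1.51213e+02 S/cm
Step 2: rho = 1 / sigma = 1 / 1.51213e+02 = 0.006613 ohm*cm

0.006613


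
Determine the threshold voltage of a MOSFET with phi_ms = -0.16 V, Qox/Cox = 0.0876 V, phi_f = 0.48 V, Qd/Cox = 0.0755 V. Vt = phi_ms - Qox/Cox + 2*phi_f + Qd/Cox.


Step 1: Vt = phi_ms - Qox/Cox + 2*phi_f + Qd/Cox
Step 2: Vt = -0.16 - 0.0876 + 2*0.48 + 0.0755
Step 3: Vt = -0.16 - 0.0876 + 0.96 + 0.0755
Step 4: Vt = 0.7879 V

0.7879


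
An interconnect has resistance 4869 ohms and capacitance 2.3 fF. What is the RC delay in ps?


Step 1: tau = R * C
Step 2: tau = 4869 * 2.3 fF = 4869 * 2.3e-15 F
Step 3: tau = 1.11987e-11 s = 11.1987 ps

11.1987


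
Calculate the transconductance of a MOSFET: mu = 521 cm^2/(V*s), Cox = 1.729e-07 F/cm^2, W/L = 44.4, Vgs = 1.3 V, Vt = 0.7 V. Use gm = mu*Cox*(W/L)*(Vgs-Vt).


Step 1: Vov = Vgs - Vt = 1.3 - 0.7 = 0.6 V
Step 2: gm = mu * Cox * (W/L) * Vov
Step 3: gm = 521 * 1.729e-07 * 44.4 * 0.6 = 2.40e-03 S

2.40e-03


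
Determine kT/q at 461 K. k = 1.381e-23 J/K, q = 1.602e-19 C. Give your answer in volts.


Step 1: kT = 1.381e-23 * 461 = 6.36641e-21 J
Step 2: Vt = kT/q = 6.36641e-21 / 1.602e-19
Step 3: Vt = 0.03974 V

0.03974


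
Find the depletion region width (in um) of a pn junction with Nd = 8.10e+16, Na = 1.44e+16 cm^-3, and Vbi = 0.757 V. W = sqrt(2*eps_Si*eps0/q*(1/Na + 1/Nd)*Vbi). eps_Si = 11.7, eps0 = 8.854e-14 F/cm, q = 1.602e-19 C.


Step 1: 1/Na + 1/Nd = 1/1.44e+16 + 1/8.10e+16 = 8.17901e-17
Step 2: 2*eps*eps0/q = 2*11.7*8.854e-14/1.602e-19 = 1.293281e+07
Step 3: W^2 = 1.293281e+07 * 8.17901e-17 * 0.757 = 8.00736e-10
Step 4: W = sqrt(8.00736e-10) = 2.830e-05 cm = 0.283 um

0.283


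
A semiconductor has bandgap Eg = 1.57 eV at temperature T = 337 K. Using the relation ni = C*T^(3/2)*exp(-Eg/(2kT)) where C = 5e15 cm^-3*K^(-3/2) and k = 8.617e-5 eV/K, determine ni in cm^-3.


Step 1: Compute kT = 8.617e-5 * 337 = 0.02903929 eV
Step 2: Exponent = -Eg/(2kT) = -1.57/(2*0.02903929) = -27.03234
Step 3: T^(3/2) = 337^1.5 = 6186.50
Step 4: ni = 5e15 * 6186.50 * exp(-27.03234) = 5.63e+07 cm^-3

5.63e+07


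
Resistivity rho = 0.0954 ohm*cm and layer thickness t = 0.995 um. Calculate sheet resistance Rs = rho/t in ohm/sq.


Step 1: Convert thickness to cm: t = 0.995 um = 9.9500e-05 cm
Step 2: Rs = rho / t = 0.0954 / 9.9500e-05
Step 3: Rs = 958.8 ohm/sq

958.8


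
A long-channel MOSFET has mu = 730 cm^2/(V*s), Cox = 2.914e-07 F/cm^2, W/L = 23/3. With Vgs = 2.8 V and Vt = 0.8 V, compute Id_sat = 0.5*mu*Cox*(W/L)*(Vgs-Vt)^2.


Step 1: Overdrive voltage Vov = Vgs - Vt = 2.8 - 0.8 = 2.0 V
Step 2: W/L = 23/3 = 7.66667
Step 3: Id = 0.5 * 730 * 2.914e-07 * 7.66667 * 2.0^2
Step 4: Id = 3.26e-03 A

3.26e-03


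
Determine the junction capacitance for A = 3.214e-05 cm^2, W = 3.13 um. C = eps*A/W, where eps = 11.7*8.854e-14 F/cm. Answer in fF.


Step 1: eps_Si = 11.7 * 8.854e-14 = 1.035918e-12 F/cm
Step 2: W in cm = 3.13 * 1e-4 = 3.13e-04 cm
Step 3: C = 1.035918e-12 * 3.214e-05 / 3.13e-04 = 1.063719e-13 F
Step 4: C = 106.37 fF

106.37


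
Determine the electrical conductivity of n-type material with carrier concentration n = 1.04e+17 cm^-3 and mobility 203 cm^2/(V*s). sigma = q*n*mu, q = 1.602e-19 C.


Step 1: sigma = q * n * mu
Step 2: sigma = 1.602e-19 * 1.04e+17 * 203
Step 3: sigma = 3.382e+00 S/cm

3.382e+00


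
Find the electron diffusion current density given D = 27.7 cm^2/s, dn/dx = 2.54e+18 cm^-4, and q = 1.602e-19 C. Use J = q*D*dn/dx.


Step 1: J = q * D * (dn/dx)
Step 2: J = 1.602e-19 * 27.7 * 2.54e+18
Step 3: J = 1.13e+01 A/cm^2

1.13e+01


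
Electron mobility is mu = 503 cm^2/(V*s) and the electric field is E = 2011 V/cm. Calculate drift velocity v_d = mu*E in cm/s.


Step 1: v_d = mu * E
Step 2: v_d = 503 * 2011 = 1011533
Step 3: v_d = 1.01e+06 cm/s

1.01e+06


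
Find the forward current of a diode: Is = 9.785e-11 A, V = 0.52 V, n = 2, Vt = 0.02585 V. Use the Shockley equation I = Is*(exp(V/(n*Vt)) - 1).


Step 1: V/(n*Vt) = 0.52/(2*0.02585) = 10.0580
Step 2: exp(10.0580) = 2.3342e+04
Step 3: I = 9.785e-11 * (2.3342e+04 - 1) = 2.28e-06 A

2.28e-06


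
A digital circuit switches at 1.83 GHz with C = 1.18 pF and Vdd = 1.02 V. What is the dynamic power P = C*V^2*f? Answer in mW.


Step 1: V^2 = 1.02^2 = 1.0404 V^2
Step 2: P = C*V^2*f = 1.18e-12 F * 1.0404 * 1.83e9 Hz
Step 3: P = 2.24663976e-03 W
Step 4: P = 2.247 mW

2.247


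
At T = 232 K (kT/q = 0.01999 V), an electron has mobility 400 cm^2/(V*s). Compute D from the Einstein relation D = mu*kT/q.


Step 1: D = mu * (kT/q)
Step 2: D = 400 * 0.01999
Step 3: D = 8.0 cm^2/s

8.0


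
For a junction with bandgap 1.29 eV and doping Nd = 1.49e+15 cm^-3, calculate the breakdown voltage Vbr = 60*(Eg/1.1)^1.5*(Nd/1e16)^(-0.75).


Step 1: Eg/1.1 = 1.29/1.1 = 1.172727
Step 2: (Eg/1.1)^1.5 = 1.172727^1.5 = 1.269976
Step 3: (Nd/1e16)^(-0.75) = (0.149)^(-0.75) = 4.169753
Step 4: Vbr = 60 * 1.269976 * 4.169753 = 317.7 V

317.7


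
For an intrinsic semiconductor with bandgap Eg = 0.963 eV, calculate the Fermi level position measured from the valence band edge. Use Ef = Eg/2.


Step 1: For an intrinsic semiconductor, the Fermi level sits at midgap.
Step 2: Ef = Eg / 2 = 0.963 / 2 = 0.4815 eV

0.4815


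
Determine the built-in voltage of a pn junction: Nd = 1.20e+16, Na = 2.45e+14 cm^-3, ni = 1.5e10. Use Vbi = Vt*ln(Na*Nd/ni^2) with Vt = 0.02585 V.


Step 1: Compute Na*Nd/ni^2 = 2.45e+14 * 1.20e+16 / (1.5e10)^2 = 1.3067e+10
Step 2: ln(1.3067e+10) = 23.2934
Step 3: Vbi = 0.02585 * 23.2934 = 0.602 V

0.602
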